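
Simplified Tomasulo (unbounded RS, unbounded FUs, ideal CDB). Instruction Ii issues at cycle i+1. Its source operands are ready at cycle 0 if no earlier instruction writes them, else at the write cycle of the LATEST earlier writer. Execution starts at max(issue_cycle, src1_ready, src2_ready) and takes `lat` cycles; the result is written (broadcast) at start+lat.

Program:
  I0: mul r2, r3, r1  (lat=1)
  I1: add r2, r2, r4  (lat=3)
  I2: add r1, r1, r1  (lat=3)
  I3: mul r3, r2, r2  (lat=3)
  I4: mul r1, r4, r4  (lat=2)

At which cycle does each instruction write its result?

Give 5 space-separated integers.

Answer: 2 5 6 8 7

Derivation:
I0 mul r2: issue@1 deps=(None,None) exec_start@1 write@2
I1 add r2: issue@2 deps=(0,None) exec_start@2 write@5
I2 add r1: issue@3 deps=(None,None) exec_start@3 write@6
I3 mul r3: issue@4 deps=(1,1) exec_start@5 write@8
I4 mul r1: issue@5 deps=(None,None) exec_start@5 write@7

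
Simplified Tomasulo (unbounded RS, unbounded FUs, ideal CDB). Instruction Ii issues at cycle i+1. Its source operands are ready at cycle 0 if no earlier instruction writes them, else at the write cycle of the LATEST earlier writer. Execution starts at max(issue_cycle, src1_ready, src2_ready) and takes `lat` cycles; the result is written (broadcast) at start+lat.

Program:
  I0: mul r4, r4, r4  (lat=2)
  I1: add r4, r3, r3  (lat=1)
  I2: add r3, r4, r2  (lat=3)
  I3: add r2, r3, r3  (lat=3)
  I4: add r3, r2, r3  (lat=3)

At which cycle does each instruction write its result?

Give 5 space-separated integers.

I0 mul r4: issue@1 deps=(None,None) exec_start@1 write@3
I1 add r4: issue@2 deps=(None,None) exec_start@2 write@3
I2 add r3: issue@3 deps=(1,None) exec_start@3 write@6
I3 add r2: issue@4 deps=(2,2) exec_start@6 write@9
I4 add r3: issue@5 deps=(3,2) exec_start@9 write@12

Answer: 3 3 6 9 12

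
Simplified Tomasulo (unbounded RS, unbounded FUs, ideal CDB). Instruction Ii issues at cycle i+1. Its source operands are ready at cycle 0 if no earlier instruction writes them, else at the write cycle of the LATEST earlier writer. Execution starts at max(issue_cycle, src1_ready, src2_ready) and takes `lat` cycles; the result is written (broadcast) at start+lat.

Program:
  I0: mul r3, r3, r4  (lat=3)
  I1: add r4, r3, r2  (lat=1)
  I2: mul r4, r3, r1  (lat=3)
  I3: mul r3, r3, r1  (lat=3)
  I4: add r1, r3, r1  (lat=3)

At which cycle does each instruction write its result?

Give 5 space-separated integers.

I0 mul r3: issue@1 deps=(None,None) exec_start@1 write@4
I1 add r4: issue@2 deps=(0,None) exec_start@4 write@5
I2 mul r4: issue@3 deps=(0,None) exec_start@4 write@7
I3 mul r3: issue@4 deps=(0,None) exec_start@4 write@7
I4 add r1: issue@5 deps=(3,None) exec_start@7 write@10

Answer: 4 5 7 7 10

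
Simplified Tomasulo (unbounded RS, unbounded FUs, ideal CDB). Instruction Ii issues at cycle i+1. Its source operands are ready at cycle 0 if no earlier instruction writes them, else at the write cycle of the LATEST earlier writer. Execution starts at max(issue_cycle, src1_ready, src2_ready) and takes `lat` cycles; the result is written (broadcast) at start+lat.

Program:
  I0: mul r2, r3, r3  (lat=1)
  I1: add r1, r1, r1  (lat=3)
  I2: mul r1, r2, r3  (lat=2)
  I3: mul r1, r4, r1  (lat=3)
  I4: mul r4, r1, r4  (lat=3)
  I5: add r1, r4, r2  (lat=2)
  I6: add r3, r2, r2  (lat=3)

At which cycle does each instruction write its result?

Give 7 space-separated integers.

I0 mul r2: issue@1 deps=(None,None) exec_start@1 write@2
I1 add r1: issue@2 deps=(None,None) exec_start@2 write@5
I2 mul r1: issue@3 deps=(0,None) exec_start@3 write@5
I3 mul r1: issue@4 deps=(None,2) exec_start@5 write@8
I4 mul r4: issue@5 deps=(3,None) exec_start@8 write@11
I5 add r1: issue@6 deps=(4,0) exec_start@11 write@13
I6 add r3: issue@7 deps=(0,0) exec_start@7 write@10

Answer: 2 5 5 8 11 13 10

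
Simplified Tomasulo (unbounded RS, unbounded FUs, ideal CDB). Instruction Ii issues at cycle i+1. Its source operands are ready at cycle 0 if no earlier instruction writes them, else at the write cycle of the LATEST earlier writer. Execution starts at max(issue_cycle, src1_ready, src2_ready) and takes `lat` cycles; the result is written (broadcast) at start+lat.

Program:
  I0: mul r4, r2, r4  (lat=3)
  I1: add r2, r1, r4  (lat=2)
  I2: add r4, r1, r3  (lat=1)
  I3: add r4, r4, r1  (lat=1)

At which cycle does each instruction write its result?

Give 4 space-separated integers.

Answer: 4 6 4 5

Derivation:
I0 mul r4: issue@1 deps=(None,None) exec_start@1 write@4
I1 add r2: issue@2 deps=(None,0) exec_start@4 write@6
I2 add r4: issue@3 deps=(None,None) exec_start@3 write@4
I3 add r4: issue@4 deps=(2,None) exec_start@4 write@5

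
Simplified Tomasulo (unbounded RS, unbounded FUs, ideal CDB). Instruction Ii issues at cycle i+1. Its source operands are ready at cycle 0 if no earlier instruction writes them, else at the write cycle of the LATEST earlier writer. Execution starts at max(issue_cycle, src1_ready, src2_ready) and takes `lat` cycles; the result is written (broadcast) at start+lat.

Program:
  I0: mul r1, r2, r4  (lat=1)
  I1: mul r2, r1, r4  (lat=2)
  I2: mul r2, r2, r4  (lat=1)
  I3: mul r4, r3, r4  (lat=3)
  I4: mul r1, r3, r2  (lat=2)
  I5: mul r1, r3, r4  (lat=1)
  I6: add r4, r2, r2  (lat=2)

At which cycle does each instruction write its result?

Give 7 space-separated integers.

Answer: 2 4 5 7 7 8 9

Derivation:
I0 mul r1: issue@1 deps=(None,None) exec_start@1 write@2
I1 mul r2: issue@2 deps=(0,None) exec_start@2 write@4
I2 mul r2: issue@3 deps=(1,None) exec_start@4 write@5
I3 mul r4: issue@4 deps=(None,None) exec_start@4 write@7
I4 mul r1: issue@5 deps=(None,2) exec_start@5 write@7
I5 mul r1: issue@6 deps=(None,3) exec_start@7 write@8
I6 add r4: issue@7 deps=(2,2) exec_start@7 write@9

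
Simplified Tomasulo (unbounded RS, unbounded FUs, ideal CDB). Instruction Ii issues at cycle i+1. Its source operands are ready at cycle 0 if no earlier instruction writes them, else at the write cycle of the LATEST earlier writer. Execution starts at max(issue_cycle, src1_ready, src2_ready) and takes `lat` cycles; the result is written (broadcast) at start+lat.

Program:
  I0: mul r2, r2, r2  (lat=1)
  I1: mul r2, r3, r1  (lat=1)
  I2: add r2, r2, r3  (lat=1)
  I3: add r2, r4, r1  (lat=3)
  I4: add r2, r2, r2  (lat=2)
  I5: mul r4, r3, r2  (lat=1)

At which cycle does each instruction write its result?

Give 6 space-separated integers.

I0 mul r2: issue@1 deps=(None,None) exec_start@1 write@2
I1 mul r2: issue@2 deps=(None,None) exec_start@2 write@3
I2 add r2: issue@3 deps=(1,None) exec_start@3 write@4
I3 add r2: issue@4 deps=(None,None) exec_start@4 write@7
I4 add r2: issue@5 deps=(3,3) exec_start@7 write@9
I5 mul r4: issue@6 deps=(None,4) exec_start@9 write@10

Answer: 2 3 4 7 9 10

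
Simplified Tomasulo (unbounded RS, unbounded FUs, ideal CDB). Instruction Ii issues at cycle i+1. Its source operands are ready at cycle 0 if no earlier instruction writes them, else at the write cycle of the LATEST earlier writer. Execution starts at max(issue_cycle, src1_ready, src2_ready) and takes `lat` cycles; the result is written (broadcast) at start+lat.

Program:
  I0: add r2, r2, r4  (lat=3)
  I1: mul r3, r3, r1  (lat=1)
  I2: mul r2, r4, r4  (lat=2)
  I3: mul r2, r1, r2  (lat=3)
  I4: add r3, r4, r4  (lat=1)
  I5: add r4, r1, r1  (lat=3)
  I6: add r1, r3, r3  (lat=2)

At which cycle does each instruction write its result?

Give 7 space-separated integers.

I0 add r2: issue@1 deps=(None,None) exec_start@1 write@4
I1 mul r3: issue@2 deps=(None,None) exec_start@2 write@3
I2 mul r2: issue@3 deps=(None,None) exec_start@3 write@5
I3 mul r2: issue@4 deps=(None,2) exec_start@5 write@8
I4 add r3: issue@5 deps=(None,None) exec_start@5 write@6
I5 add r4: issue@6 deps=(None,None) exec_start@6 write@9
I6 add r1: issue@7 deps=(4,4) exec_start@7 write@9

Answer: 4 3 5 8 6 9 9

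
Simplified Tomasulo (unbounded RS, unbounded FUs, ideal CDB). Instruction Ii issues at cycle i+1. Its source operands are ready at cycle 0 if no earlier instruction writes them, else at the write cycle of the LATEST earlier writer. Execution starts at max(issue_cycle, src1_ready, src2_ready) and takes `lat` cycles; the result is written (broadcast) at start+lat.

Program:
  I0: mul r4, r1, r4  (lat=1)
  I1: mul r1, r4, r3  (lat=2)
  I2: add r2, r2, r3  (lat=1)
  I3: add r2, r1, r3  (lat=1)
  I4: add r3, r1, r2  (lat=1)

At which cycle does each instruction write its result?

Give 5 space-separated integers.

I0 mul r4: issue@1 deps=(None,None) exec_start@1 write@2
I1 mul r1: issue@2 deps=(0,None) exec_start@2 write@4
I2 add r2: issue@3 deps=(None,None) exec_start@3 write@4
I3 add r2: issue@4 deps=(1,None) exec_start@4 write@5
I4 add r3: issue@5 deps=(1,3) exec_start@5 write@6

Answer: 2 4 4 5 6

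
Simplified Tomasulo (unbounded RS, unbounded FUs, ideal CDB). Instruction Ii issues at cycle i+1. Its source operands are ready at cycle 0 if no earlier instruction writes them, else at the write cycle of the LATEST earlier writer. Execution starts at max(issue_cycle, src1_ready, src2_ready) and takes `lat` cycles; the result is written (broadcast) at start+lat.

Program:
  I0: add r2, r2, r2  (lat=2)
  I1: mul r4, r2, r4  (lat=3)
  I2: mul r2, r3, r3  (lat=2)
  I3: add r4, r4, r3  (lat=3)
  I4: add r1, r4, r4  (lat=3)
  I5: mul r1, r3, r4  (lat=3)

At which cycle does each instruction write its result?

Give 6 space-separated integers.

I0 add r2: issue@1 deps=(None,None) exec_start@1 write@3
I1 mul r4: issue@2 deps=(0,None) exec_start@3 write@6
I2 mul r2: issue@3 deps=(None,None) exec_start@3 write@5
I3 add r4: issue@4 deps=(1,None) exec_start@6 write@9
I4 add r1: issue@5 deps=(3,3) exec_start@9 write@12
I5 mul r1: issue@6 deps=(None,3) exec_start@9 write@12

Answer: 3 6 5 9 12 12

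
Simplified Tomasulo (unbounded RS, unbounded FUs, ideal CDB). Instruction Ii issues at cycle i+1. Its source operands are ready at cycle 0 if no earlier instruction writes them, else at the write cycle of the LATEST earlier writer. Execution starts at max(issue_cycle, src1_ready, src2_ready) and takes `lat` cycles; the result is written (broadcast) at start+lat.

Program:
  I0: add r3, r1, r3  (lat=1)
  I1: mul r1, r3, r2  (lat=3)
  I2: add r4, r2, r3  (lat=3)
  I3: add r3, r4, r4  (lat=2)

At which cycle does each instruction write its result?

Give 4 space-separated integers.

Answer: 2 5 6 8

Derivation:
I0 add r3: issue@1 deps=(None,None) exec_start@1 write@2
I1 mul r1: issue@2 deps=(0,None) exec_start@2 write@5
I2 add r4: issue@3 deps=(None,0) exec_start@3 write@6
I3 add r3: issue@4 deps=(2,2) exec_start@6 write@8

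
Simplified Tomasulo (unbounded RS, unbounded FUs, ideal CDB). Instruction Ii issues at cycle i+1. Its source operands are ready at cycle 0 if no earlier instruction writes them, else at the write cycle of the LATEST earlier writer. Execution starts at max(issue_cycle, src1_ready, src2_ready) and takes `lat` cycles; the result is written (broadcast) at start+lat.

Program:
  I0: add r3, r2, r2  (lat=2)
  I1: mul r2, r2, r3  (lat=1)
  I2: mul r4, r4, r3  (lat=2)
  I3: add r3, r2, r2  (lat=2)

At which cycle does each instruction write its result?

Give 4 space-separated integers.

Answer: 3 4 5 6

Derivation:
I0 add r3: issue@1 deps=(None,None) exec_start@1 write@3
I1 mul r2: issue@2 deps=(None,0) exec_start@3 write@4
I2 mul r4: issue@3 deps=(None,0) exec_start@3 write@5
I3 add r3: issue@4 deps=(1,1) exec_start@4 write@6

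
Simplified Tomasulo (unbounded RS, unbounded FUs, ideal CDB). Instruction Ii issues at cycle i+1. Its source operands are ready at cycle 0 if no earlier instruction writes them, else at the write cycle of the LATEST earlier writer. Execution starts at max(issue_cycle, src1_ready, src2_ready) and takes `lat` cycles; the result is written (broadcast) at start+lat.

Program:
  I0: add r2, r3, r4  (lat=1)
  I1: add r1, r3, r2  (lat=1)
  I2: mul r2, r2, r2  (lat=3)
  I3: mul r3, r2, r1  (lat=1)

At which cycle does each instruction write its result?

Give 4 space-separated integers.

Answer: 2 3 6 7

Derivation:
I0 add r2: issue@1 deps=(None,None) exec_start@1 write@2
I1 add r1: issue@2 deps=(None,0) exec_start@2 write@3
I2 mul r2: issue@3 deps=(0,0) exec_start@3 write@6
I3 mul r3: issue@4 deps=(2,1) exec_start@6 write@7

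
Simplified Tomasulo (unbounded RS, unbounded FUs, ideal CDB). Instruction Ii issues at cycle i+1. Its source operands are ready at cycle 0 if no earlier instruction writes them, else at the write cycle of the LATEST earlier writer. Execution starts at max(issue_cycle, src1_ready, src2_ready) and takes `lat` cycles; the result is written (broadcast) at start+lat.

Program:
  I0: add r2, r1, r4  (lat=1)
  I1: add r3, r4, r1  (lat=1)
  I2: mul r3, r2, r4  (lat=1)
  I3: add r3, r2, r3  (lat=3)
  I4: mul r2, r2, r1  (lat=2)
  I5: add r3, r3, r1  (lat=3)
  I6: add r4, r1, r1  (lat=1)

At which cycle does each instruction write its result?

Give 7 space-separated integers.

Answer: 2 3 4 7 7 10 8

Derivation:
I0 add r2: issue@1 deps=(None,None) exec_start@1 write@2
I1 add r3: issue@2 deps=(None,None) exec_start@2 write@3
I2 mul r3: issue@3 deps=(0,None) exec_start@3 write@4
I3 add r3: issue@4 deps=(0,2) exec_start@4 write@7
I4 mul r2: issue@5 deps=(0,None) exec_start@5 write@7
I5 add r3: issue@6 deps=(3,None) exec_start@7 write@10
I6 add r4: issue@7 deps=(None,None) exec_start@7 write@8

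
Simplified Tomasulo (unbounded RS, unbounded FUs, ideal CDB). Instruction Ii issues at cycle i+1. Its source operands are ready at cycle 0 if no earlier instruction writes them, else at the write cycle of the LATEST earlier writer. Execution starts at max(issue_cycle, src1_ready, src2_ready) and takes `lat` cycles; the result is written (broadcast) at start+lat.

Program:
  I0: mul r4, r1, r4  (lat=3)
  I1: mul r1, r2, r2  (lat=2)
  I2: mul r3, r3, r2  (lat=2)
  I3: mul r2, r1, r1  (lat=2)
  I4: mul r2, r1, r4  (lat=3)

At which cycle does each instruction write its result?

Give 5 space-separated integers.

I0 mul r4: issue@1 deps=(None,None) exec_start@1 write@4
I1 mul r1: issue@2 deps=(None,None) exec_start@2 write@4
I2 mul r3: issue@3 deps=(None,None) exec_start@3 write@5
I3 mul r2: issue@4 deps=(1,1) exec_start@4 write@6
I4 mul r2: issue@5 deps=(1,0) exec_start@5 write@8

Answer: 4 4 5 6 8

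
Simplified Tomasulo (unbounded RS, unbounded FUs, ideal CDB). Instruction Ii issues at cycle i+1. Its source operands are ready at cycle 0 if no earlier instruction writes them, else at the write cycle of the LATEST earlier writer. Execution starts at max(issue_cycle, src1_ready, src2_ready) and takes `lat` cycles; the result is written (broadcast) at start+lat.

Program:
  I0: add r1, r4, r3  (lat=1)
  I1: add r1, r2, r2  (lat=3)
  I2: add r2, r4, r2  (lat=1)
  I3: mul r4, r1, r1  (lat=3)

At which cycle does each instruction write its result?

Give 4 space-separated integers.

Answer: 2 5 4 8

Derivation:
I0 add r1: issue@1 deps=(None,None) exec_start@1 write@2
I1 add r1: issue@2 deps=(None,None) exec_start@2 write@5
I2 add r2: issue@3 deps=(None,None) exec_start@3 write@4
I3 mul r4: issue@4 deps=(1,1) exec_start@5 write@8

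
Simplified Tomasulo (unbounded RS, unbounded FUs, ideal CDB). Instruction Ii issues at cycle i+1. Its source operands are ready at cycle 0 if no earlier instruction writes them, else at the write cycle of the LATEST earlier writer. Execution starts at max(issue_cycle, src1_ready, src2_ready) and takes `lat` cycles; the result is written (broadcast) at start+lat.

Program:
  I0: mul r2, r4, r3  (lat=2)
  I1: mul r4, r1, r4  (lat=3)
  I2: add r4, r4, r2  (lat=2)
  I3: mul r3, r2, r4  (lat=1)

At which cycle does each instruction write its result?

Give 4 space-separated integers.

I0 mul r2: issue@1 deps=(None,None) exec_start@1 write@3
I1 mul r4: issue@2 deps=(None,None) exec_start@2 write@5
I2 add r4: issue@3 deps=(1,0) exec_start@5 write@7
I3 mul r3: issue@4 deps=(0,2) exec_start@7 write@8

Answer: 3 5 7 8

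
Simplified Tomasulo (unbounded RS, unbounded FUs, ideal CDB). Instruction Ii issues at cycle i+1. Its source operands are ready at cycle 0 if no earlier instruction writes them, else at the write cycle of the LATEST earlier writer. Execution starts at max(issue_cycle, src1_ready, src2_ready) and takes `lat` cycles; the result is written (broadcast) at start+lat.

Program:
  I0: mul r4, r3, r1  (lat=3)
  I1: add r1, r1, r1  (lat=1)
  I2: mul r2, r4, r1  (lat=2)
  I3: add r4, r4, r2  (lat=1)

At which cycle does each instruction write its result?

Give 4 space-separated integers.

I0 mul r4: issue@1 deps=(None,None) exec_start@1 write@4
I1 add r1: issue@2 deps=(None,None) exec_start@2 write@3
I2 mul r2: issue@3 deps=(0,1) exec_start@4 write@6
I3 add r4: issue@4 deps=(0,2) exec_start@6 write@7

Answer: 4 3 6 7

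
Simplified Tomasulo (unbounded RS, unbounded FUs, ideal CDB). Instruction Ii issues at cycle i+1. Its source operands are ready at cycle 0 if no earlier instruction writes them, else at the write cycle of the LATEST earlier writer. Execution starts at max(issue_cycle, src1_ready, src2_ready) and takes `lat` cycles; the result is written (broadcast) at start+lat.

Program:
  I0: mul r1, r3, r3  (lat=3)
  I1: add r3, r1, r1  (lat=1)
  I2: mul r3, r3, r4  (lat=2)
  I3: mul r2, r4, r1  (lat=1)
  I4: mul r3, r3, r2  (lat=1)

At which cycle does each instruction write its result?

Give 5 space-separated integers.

Answer: 4 5 7 5 8

Derivation:
I0 mul r1: issue@1 deps=(None,None) exec_start@1 write@4
I1 add r3: issue@2 deps=(0,0) exec_start@4 write@5
I2 mul r3: issue@3 deps=(1,None) exec_start@5 write@7
I3 mul r2: issue@4 deps=(None,0) exec_start@4 write@5
I4 mul r3: issue@5 deps=(2,3) exec_start@7 write@8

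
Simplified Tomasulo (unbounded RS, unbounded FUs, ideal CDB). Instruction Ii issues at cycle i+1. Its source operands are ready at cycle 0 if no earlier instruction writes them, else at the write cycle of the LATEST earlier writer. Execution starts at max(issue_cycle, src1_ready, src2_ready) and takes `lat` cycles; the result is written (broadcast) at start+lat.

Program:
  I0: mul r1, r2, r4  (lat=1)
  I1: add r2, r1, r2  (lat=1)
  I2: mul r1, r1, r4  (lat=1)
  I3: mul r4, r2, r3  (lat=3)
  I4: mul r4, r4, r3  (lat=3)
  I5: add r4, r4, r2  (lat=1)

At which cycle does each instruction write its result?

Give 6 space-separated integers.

Answer: 2 3 4 7 10 11

Derivation:
I0 mul r1: issue@1 deps=(None,None) exec_start@1 write@2
I1 add r2: issue@2 deps=(0,None) exec_start@2 write@3
I2 mul r1: issue@3 deps=(0,None) exec_start@3 write@4
I3 mul r4: issue@4 deps=(1,None) exec_start@4 write@7
I4 mul r4: issue@5 deps=(3,None) exec_start@7 write@10
I5 add r4: issue@6 deps=(4,1) exec_start@10 write@11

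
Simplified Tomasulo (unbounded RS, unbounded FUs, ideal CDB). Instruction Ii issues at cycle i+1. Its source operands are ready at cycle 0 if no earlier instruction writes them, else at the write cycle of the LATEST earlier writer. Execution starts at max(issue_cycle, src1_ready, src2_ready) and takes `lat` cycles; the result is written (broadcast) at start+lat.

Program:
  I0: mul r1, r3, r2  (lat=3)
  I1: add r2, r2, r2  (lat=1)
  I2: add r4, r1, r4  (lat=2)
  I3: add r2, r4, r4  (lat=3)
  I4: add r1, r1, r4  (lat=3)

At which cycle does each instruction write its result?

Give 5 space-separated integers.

I0 mul r1: issue@1 deps=(None,None) exec_start@1 write@4
I1 add r2: issue@2 deps=(None,None) exec_start@2 write@3
I2 add r4: issue@3 deps=(0,None) exec_start@4 write@6
I3 add r2: issue@4 deps=(2,2) exec_start@6 write@9
I4 add r1: issue@5 deps=(0,2) exec_start@6 write@9

Answer: 4 3 6 9 9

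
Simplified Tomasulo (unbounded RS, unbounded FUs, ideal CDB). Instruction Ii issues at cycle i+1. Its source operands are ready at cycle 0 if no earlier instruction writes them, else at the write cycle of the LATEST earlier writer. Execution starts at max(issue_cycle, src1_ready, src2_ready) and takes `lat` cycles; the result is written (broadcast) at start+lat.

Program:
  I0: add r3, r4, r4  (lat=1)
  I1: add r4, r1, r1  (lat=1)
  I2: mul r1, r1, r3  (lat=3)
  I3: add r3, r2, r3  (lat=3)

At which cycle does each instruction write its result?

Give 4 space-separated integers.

Answer: 2 3 6 7

Derivation:
I0 add r3: issue@1 deps=(None,None) exec_start@1 write@2
I1 add r4: issue@2 deps=(None,None) exec_start@2 write@3
I2 mul r1: issue@3 deps=(None,0) exec_start@3 write@6
I3 add r3: issue@4 deps=(None,0) exec_start@4 write@7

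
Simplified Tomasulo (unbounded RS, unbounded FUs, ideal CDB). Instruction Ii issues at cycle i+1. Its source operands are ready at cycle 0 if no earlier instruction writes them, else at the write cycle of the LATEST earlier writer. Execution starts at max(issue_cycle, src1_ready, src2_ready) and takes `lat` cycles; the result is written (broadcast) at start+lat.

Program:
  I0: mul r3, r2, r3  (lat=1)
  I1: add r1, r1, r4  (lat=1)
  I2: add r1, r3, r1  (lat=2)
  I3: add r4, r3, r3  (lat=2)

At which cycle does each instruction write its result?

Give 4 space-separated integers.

Answer: 2 3 5 6

Derivation:
I0 mul r3: issue@1 deps=(None,None) exec_start@1 write@2
I1 add r1: issue@2 deps=(None,None) exec_start@2 write@3
I2 add r1: issue@3 deps=(0,1) exec_start@3 write@5
I3 add r4: issue@4 deps=(0,0) exec_start@4 write@6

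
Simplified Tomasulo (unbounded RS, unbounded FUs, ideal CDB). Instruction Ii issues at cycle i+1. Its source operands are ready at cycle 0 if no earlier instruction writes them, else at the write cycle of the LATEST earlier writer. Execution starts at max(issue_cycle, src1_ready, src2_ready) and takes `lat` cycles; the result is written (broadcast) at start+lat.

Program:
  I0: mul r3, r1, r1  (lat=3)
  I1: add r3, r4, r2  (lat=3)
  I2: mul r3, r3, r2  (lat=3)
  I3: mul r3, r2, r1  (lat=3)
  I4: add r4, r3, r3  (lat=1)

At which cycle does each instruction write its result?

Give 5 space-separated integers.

I0 mul r3: issue@1 deps=(None,None) exec_start@1 write@4
I1 add r3: issue@2 deps=(None,None) exec_start@2 write@5
I2 mul r3: issue@3 deps=(1,None) exec_start@5 write@8
I3 mul r3: issue@4 deps=(None,None) exec_start@4 write@7
I4 add r4: issue@5 deps=(3,3) exec_start@7 write@8

Answer: 4 5 8 7 8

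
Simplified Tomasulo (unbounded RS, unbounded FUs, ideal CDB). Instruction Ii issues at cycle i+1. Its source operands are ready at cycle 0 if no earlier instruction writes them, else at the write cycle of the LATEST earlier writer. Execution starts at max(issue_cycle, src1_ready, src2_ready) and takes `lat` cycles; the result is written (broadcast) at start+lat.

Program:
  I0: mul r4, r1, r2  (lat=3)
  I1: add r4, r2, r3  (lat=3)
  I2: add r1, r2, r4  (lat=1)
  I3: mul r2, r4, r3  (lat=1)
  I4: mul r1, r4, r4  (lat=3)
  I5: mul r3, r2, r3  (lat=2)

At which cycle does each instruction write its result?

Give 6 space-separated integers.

Answer: 4 5 6 6 8 8

Derivation:
I0 mul r4: issue@1 deps=(None,None) exec_start@1 write@4
I1 add r4: issue@2 deps=(None,None) exec_start@2 write@5
I2 add r1: issue@3 deps=(None,1) exec_start@5 write@6
I3 mul r2: issue@4 deps=(1,None) exec_start@5 write@6
I4 mul r1: issue@5 deps=(1,1) exec_start@5 write@8
I5 mul r3: issue@6 deps=(3,None) exec_start@6 write@8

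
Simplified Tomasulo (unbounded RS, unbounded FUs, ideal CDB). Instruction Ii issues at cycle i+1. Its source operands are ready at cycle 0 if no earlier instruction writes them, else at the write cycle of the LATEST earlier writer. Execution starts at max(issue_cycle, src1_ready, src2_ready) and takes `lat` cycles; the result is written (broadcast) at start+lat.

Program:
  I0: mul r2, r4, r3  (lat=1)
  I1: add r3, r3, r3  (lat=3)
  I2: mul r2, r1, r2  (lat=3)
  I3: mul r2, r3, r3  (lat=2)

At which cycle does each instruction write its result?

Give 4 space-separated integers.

I0 mul r2: issue@1 deps=(None,None) exec_start@1 write@2
I1 add r3: issue@2 deps=(None,None) exec_start@2 write@5
I2 mul r2: issue@3 deps=(None,0) exec_start@3 write@6
I3 mul r2: issue@4 deps=(1,1) exec_start@5 write@7

Answer: 2 5 6 7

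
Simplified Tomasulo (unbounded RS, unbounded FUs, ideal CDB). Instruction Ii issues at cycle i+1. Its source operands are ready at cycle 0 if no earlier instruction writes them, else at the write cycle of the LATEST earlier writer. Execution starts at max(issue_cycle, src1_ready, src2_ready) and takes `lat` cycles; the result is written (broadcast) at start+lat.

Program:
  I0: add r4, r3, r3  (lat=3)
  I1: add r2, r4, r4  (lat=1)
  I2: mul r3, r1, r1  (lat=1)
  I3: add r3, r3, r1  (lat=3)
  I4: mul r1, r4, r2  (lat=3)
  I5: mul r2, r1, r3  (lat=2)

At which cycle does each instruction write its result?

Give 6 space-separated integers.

Answer: 4 5 4 7 8 10

Derivation:
I0 add r4: issue@1 deps=(None,None) exec_start@1 write@4
I1 add r2: issue@2 deps=(0,0) exec_start@4 write@5
I2 mul r3: issue@3 deps=(None,None) exec_start@3 write@4
I3 add r3: issue@4 deps=(2,None) exec_start@4 write@7
I4 mul r1: issue@5 deps=(0,1) exec_start@5 write@8
I5 mul r2: issue@6 deps=(4,3) exec_start@8 write@10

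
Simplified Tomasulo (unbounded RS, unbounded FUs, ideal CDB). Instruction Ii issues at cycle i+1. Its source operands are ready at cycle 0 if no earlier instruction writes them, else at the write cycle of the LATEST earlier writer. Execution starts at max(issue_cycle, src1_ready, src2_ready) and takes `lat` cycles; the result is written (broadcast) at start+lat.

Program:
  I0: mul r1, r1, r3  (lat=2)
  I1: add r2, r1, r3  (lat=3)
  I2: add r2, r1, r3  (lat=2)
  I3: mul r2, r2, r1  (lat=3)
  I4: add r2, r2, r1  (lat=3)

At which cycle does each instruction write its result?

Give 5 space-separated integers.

I0 mul r1: issue@1 deps=(None,None) exec_start@1 write@3
I1 add r2: issue@2 deps=(0,None) exec_start@3 write@6
I2 add r2: issue@3 deps=(0,None) exec_start@3 write@5
I3 mul r2: issue@4 deps=(2,0) exec_start@5 write@8
I4 add r2: issue@5 deps=(3,0) exec_start@8 write@11

Answer: 3 6 5 8 11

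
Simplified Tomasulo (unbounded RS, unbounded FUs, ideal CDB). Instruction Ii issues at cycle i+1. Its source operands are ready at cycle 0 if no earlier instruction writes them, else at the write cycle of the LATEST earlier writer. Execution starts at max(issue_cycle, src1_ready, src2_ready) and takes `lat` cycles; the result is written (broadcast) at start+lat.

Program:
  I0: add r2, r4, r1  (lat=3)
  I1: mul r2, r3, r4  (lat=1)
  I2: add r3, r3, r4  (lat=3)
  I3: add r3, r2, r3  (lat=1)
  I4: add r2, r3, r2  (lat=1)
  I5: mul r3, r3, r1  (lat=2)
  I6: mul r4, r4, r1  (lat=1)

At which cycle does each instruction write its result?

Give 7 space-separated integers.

Answer: 4 3 6 7 8 9 8

Derivation:
I0 add r2: issue@1 deps=(None,None) exec_start@1 write@4
I1 mul r2: issue@2 deps=(None,None) exec_start@2 write@3
I2 add r3: issue@3 deps=(None,None) exec_start@3 write@6
I3 add r3: issue@4 deps=(1,2) exec_start@6 write@7
I4 add r2: issue@5 deps=(3,1) exec_start@7 write@8
I5 mul r3: issue@6 deps=(3,None) exec_start@7 write@9
I6 mul r4: issue@7 deps=(None,None) exec_start@7 write@8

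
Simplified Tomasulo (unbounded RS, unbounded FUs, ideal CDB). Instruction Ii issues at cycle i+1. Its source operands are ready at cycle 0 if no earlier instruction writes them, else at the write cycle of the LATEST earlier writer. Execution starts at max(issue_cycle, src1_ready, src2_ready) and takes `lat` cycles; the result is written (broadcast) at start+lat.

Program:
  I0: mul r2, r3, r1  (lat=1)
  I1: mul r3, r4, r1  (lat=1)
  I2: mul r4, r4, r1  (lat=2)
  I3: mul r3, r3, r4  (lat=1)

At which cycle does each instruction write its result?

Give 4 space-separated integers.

Answer: 2 3 5 6

Derivation:
I0 mul r2: issue@1 deps=(None,None) exec_start@1 write@2
I1 mul r3: issue@2 deps=(None,None) exec_start@2 write@3
I2 mul r4: issue@3 deps=(None,None) exec_start@3 write@5
I3 mul r3: issue@4 deps=(1,2) exec_start@5 write@6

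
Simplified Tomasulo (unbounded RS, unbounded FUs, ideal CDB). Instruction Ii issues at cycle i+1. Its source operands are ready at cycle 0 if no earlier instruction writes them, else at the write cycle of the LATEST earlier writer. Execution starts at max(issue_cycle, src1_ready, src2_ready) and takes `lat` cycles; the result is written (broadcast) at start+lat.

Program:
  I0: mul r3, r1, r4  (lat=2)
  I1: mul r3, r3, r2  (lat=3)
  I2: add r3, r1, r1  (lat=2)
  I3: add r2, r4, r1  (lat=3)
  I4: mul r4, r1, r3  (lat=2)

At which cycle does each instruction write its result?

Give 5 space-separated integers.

Answer: 3 6 5 7 7

Derivation:
I0 mul r3: issue@1 deps=(None,None) exec_start@1 write@3
I1 mul r3: issue@2 deps=(0,None) exec_start@3 write@6
I2 add r3: issue@3 deps=(None,None) exec_start@3 write@5
I3 add r2: issue@4 deps=(None,None) exec_start@4 write@7
I4 mul r4: issue@5 deps=(None,2) exec_start@5 write@7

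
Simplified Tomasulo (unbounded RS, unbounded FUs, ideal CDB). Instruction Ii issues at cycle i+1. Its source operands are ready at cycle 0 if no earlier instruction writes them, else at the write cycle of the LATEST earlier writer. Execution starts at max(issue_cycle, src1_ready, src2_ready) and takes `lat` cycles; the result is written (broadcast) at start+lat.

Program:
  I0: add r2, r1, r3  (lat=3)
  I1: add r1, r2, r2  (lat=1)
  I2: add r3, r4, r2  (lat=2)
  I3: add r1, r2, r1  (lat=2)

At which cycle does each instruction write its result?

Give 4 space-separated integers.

Answer: 4 5 6 7

Derivation:
I0 add r2: issue@1 deps=(None,None) exec_start@1 write@4
I1 add r1: issue@2 deps=(0,0) exec_start@4 write@5
I2 add r3: issue@3 deps=(None,0) exec_start@4 write@6
I3 add r1: issue@4 deps=(0,1) exec_start@5 write@7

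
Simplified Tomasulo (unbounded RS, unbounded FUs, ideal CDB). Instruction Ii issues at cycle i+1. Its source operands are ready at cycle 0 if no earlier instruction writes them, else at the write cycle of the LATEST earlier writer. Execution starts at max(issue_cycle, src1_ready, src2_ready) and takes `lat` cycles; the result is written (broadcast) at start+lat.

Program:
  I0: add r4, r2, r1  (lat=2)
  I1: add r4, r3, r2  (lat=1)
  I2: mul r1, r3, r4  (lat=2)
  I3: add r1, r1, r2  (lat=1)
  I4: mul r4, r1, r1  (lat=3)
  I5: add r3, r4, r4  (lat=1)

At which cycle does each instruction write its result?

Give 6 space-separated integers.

Answer: 3 3 5 6 9 10

Derivation:
I0 add r4: issue@1 deps=(None,None) exec_start@1 write@3
I1 add r4: issue@2 deps=(None,None) exec_start@2 write@3
I2 mul r1: issue@3 deps=(None,1) exec_start@3 write@5
I3 add r1: issue@4 deps=(2,None) exec_start@5 write@6
I4 mul r4: issue@5 deps=(3,3) exec_start@6 write@9
I5 add r3: issue@6 deps=(4,4) exec_start@9 write@10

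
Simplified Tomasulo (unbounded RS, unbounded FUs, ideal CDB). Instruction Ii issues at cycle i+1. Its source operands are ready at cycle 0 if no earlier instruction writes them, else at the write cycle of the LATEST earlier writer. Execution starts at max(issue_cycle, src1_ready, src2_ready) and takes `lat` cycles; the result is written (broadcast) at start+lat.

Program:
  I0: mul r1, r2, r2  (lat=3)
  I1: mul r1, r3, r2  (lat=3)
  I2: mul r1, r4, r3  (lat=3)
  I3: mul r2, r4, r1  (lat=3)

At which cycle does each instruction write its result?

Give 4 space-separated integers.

I0 mul r1: issue@1 deps=(None,None) exec_start@1 write@4
I1 mul r1: issue@2 deps=(None,None) exec_start@2 write@5
I2 mul r1: issue@3 deps=(None,None) exec_start@3 write@6
I3 mul r2: issue@4 deps=(None,2) exec_start@6 write@9

Answer: 4 5 6 9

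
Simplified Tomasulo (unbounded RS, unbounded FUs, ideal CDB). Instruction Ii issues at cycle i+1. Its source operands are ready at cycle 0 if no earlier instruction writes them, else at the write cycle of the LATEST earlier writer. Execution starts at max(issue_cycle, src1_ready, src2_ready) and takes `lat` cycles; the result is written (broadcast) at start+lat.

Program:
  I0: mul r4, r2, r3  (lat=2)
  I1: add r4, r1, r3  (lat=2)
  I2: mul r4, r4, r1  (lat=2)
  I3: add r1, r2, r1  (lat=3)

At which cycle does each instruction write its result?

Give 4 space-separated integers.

Answer: 3 4 6 7

Derivation:
I0 mul r4: issue@1 deps=(None,None) exec_start@1 write@3
I1 add r4: issue@2 deps=(None,None) exec_start@2 write@4
I2 mul r4: issue@3 deps=(1,None) exec_start@4 write@6
I3 add r1: issue@4 deps=(None,None) exec_start@4 write@7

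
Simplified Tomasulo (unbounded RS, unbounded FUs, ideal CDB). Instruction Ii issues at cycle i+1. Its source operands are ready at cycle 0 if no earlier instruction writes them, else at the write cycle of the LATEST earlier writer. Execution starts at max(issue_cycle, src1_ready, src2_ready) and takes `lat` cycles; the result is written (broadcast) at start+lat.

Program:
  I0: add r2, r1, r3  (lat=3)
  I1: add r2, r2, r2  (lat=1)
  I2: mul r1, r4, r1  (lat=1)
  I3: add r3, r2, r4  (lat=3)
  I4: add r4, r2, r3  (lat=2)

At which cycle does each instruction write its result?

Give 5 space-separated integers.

I0 add r2: issue@1 deps=(None,None) exec_start@1 write@4
I1 add r2: issue@2 deps=(0,0) exec_start@4 write@5
I2 mul r1: issue@3 deps=(None,None) exec_start@3 write@4
I3 add r3: issue@4 deps=(1,None) exec_start@5 write@8
I4 add r4: issue@5 deps=(1,3) exec_start@8 write@10

Answer: 4 5 4 8 10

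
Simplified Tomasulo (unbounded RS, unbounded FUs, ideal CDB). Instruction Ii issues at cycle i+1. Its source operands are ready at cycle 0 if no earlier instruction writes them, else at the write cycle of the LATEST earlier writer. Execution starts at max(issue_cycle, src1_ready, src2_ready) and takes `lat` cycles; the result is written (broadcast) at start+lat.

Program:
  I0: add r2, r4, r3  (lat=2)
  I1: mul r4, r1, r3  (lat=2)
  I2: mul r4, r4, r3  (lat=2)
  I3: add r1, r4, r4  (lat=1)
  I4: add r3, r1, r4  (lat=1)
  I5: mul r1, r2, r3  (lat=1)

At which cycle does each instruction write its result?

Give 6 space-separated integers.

Answer: 3 4 6 7 8 9

Derivation:
I0 add r2: issue@1 deps=(None,None) exec_start@1 write@3
I1 mul r4: issue@2 deps=(None,None) exec_start@2 write@4
I2 mul r4: issue@3 deps=(1,None) exec_start@4 write@6
I3 add r1: issue@4 deps=(2,2) exec_start@6 write@7
I4 add r3: issue@5 deps=(3,2) exec_start@7 write@8
I5 mul r1: issue@6 deps=(0,4) exec_start@8 write@9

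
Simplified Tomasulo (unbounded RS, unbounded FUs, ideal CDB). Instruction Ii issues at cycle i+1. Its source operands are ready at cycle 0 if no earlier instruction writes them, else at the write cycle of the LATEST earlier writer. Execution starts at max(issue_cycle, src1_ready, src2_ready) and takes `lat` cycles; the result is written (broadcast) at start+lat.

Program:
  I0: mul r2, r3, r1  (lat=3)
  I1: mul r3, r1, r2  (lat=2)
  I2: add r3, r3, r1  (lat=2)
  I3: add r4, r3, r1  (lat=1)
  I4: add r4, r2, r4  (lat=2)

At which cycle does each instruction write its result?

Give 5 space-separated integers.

I0 mul r2: issue@1 deps=(None,None) exec_start@1 write@4
I1 mul r3: issue@2 deps=(None,0) exec_start@4 write@6
I2 add r3: issue@3 deps=(1,None) exec_start@6 write@8
I3 add r4: issue@4 deps=(2,None) exec_start@8 write@9
I4 add r4: issue@5 deps=(0,3) exec_start@9 write@11

Answer: 4 6 8 9 11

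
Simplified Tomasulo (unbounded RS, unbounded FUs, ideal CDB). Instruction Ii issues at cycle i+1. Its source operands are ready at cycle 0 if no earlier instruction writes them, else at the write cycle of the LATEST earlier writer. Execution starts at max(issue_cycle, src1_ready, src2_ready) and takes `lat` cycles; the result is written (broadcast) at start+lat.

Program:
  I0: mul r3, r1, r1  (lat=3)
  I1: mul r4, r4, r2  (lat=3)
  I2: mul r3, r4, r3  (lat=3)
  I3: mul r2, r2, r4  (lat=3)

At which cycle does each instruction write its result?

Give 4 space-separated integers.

Answer: 4 5 8 8

Derivation:
I0 mul r3: issue@1 deps=(None,None) exec_start@1 write@4
I1 mul r4: issue@2 deps=(None,None) exec_start@2 write@5
I2 mul r3: issue@3 deps=(1,0) exec_start@5 write@8
I3 mul r2: issue@4 deps=(None,1) exec_start@5 write@8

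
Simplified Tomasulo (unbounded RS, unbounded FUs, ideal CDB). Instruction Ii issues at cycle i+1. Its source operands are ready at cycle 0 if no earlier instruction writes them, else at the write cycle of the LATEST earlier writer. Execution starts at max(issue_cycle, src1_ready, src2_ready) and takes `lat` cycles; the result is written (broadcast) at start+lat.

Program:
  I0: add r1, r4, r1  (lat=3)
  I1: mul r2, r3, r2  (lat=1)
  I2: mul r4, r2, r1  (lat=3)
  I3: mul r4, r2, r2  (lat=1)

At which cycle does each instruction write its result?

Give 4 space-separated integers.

I0 add r1: issue@1 deps=(None,None) exec_start@1 write@4
I1 mul r2: issue@2 deps=(None,None) exec_start@2 write@3
I2 mul r4: issue@3 deps=(1,0) exec_start@4 write@7
I3 mul r4: issue@4 deps=(1,1) exec_start@4 write@5

Answer: 4 3 7 5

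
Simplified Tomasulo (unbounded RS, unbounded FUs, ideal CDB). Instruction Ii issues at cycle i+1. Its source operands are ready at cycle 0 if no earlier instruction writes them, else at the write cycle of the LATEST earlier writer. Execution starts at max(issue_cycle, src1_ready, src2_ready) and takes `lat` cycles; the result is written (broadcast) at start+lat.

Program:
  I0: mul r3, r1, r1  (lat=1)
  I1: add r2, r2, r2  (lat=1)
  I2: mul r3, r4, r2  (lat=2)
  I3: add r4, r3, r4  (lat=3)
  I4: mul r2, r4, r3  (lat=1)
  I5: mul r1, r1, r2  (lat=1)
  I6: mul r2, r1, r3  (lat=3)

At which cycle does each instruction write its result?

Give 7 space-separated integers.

Answer: 2 3 5 8 9 10 13

Derivation:
I0 mul r3: issue@1 deps=(None,None) exec_start@1 write@2
I1 add r2: issue@2 deps=(None,None) exec_start@2 write@3
I2 mul r3: issue@3 deps=(None,1) exec_start@3 write@5
I3 add r4: issue@4 deps=(2,None) exec_start@5 write@8
I4 mul r2: issue@5 deps=(3,2) exec_start@8 write@9
I5 mul r1: issue@6 deps=(None,4) exec_start@9 write@10
I6 mul r2: issue@7 deps=(5,2) exec_start@10 write@13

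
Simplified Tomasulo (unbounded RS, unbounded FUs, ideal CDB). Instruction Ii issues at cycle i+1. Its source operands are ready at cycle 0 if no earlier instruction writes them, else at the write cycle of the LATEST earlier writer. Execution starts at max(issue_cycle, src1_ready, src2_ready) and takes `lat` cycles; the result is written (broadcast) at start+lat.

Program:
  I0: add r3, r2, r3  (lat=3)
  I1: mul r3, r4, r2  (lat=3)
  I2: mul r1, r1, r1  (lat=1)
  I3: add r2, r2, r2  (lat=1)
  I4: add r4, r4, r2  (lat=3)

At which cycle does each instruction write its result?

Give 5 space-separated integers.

I0 add r3: issue@1 deps=(None,None) exec_start@1 write@4
I1 mul r3: issue@2 deps=(None,None) exec_start@2 write@5
I2 mul r1: issue@3 deps=(None,None) exec_start@3 write@4
I3 add r2: issue@4 deps=(None,None) exec_start@4 write@5
I4 add r4: issue@5 deps=(None,3) exec_start@5 write@8

Answer: 4 5 4 5 8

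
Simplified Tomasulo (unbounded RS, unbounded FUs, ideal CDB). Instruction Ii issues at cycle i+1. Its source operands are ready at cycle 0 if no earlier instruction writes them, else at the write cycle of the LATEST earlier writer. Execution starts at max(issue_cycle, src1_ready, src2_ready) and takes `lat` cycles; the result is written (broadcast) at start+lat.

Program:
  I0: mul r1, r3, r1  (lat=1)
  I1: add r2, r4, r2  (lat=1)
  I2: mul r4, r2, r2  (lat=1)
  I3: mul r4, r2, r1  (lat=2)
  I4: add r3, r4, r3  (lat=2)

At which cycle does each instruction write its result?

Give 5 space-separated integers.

I0 mul r1: issue@1 deps=(None,None) exec_start@1 write@2
I1 add r2: issue@2 deps=(None,None) exec_start@2 write@3
I2 mul r4: issue@3 deps=(1,1) exec_start@3 write@4
I3 mul r4: issue@4 deps=(1,0) exec_start@4 write@6
I4 add r3: issue@5 deps=(3,None) exec_start@6 write@8

Answer: 2 3 4 6 8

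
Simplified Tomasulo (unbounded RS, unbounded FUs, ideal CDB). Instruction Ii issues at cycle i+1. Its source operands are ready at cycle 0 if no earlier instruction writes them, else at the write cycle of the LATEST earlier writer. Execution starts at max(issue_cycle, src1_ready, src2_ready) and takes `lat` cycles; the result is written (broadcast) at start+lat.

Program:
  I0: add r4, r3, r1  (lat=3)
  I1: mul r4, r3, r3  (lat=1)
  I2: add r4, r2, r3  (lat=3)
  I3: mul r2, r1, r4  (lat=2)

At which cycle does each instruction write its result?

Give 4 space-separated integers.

I0 add r4: issue@1 deps=(None,None) exec_start@1 write@4
I1 mul r4: issue@2 deps=(None,None) exec_start@2 write@3
I2 add r4: issue@3 deps=(None,None) exec_start@3 write@6
I3 mul r2: issue@4 deps=(None,2) exec_start@6 write@8

Answer: 4 3 6 8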